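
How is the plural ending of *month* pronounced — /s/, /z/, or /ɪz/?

/s/

The stem *month* ends in a voiceless non-sibilant consonant.
The plural suffix surfaces as /ɪz/ after sibilants, /s/ after other voiceless consonants, and /z/ after other voiced sounds.
So the plural -s on *month* is pronounced /s/.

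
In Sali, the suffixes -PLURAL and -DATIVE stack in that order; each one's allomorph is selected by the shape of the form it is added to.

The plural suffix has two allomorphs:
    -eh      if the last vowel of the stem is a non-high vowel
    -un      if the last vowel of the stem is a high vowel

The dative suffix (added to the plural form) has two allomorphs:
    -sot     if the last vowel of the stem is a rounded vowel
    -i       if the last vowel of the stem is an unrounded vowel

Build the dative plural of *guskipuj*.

guskipujunsot

Since the last vowel of *guskipuj* is /u/ (a high vowel), it takes -un, giving *guskipujun*.
Since the last vowel of the plural form *guskipujun* is /u/ (a rounded vowel), it takes -sot, giving *guskipujunsot*.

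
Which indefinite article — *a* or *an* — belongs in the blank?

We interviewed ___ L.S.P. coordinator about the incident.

The indefinite article is chosen by the initial *sound* of the following word, not its spelling.
The initialism *L.S.P.* is read letter by letter; the first letter, L, is pronounced /ɛl/, which begins with a vowel sound.
So the article is *an*: We interviewed an L.S.P. coordinator about the incident.

an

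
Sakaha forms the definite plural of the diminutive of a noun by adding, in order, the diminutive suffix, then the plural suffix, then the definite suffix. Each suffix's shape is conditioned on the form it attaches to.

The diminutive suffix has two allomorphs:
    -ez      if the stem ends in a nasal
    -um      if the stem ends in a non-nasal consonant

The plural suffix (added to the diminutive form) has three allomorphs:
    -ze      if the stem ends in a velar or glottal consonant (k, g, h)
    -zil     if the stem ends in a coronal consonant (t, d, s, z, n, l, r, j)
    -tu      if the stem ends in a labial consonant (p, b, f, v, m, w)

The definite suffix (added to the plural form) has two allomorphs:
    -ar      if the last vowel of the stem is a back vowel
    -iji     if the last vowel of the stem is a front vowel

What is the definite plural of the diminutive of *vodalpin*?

*vodalpin* — final consonant /n/ (a nasal) → -ez → *vodalpinez*.
Since the final consonant of the diminutive form *vodalpinez* is /z/ (coronal), it takes -zil, giving *vodalpinezzil*.
The plural form *vodalpinezzil*: last vowel = /i/, a front vowel → -iji → *vodalpinezziliji*.

vodalpinezziliji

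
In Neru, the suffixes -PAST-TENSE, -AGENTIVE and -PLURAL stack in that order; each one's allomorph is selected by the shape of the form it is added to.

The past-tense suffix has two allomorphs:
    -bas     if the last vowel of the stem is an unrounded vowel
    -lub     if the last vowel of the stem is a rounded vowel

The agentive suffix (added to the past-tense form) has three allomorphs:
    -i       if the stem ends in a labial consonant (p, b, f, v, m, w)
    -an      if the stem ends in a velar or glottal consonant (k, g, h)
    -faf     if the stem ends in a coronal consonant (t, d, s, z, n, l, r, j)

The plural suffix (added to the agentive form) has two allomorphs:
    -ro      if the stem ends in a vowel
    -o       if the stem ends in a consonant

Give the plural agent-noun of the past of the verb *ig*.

Since the last vowel of *ig* is /i/ (an unrounded vowel), it takes -bas, giving *igbas*.
The past-tense form *igbas*: final consonant = /s/, coronal → -faf → *igbasfaf*.
The final sound of the agentive form *igbasfaf* is /f/, which is a consonant, so the plural suffix is -o, giving *igbasfafo*.

igbasfafo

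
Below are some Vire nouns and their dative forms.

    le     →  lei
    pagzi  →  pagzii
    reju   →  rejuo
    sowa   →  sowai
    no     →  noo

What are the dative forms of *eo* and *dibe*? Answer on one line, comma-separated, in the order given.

eoo, dibei

The pattern is rounding harmony: -o when the last vowel of the stem is a rounded vowel (*reju*, *no*); -i when the last vowel of the stem is an unrounded vowel (*le*, *pagzi*, *sowa*).
Since the last vowel of *eo* is /o/ (a rounded vowel), it takes -o, giving *eoo*.
*dibe*: last vowel = /e/, an unrounded vowel → -i → *dibei*.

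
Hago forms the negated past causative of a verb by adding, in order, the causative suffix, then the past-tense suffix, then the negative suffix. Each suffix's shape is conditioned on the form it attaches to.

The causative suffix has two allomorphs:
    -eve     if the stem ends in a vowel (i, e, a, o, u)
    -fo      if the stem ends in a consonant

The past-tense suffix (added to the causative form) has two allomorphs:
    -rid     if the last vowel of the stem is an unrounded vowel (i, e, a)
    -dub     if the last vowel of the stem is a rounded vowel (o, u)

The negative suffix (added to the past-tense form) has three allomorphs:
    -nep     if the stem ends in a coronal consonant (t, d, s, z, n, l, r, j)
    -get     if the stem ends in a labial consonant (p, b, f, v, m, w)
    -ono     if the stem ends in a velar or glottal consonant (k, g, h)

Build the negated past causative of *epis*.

episfodubget

The final sound of *epis* is /s/, which is a consonant, so the causative suffix is -fo, giving *episfo*.
The causative form *episfo* — last vowel /o/ (a rounded vowel) → -dub → *episfodub*.
The past-tense form *episfodub* — final consonant /b/ (labial) → -get → *episfodubget*.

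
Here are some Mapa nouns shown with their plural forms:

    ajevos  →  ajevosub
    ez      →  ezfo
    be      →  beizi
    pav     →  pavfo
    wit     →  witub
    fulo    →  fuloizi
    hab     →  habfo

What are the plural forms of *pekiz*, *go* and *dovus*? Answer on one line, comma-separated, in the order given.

pekizfo, goizi, dovusub

Looking at the final sound of each stem: -ub when the stem ends in a voiceless consonant (*ajevos*, *wit*); -fo when the stem ends in a voiced consonant (*ez*, *pav*, *hab*); -izi when the stem ends in a vowel (*be*, *fulo*).
*pekiz*: final sound = /z/, a voiced consonant → -fo → *pekizfo*.
*go*: final sound = /o/, a vowel → -izi → *goizi*.
*dovus* — final sound /s/ (a voiceless consonant) → -ub → *dovusub*.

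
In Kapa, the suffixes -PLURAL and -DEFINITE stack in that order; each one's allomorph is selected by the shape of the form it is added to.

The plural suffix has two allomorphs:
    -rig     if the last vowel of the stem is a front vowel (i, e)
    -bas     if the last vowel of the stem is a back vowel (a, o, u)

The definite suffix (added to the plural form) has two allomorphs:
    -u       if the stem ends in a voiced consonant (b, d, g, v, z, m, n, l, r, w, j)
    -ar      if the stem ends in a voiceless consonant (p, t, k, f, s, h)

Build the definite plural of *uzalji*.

uzaljirigu

*uzalji*: last vowel = /i/, a front vowel → -rig → *uzaljirig*.
Since the final consonant of the plural form *uzaljirig* is /g/ (voiced), it takes -u, giving *uzaljirigu*.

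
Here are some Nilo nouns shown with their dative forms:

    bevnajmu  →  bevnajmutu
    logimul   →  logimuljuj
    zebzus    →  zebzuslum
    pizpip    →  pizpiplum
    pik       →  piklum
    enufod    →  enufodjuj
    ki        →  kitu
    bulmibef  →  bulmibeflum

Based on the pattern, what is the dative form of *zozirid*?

zoziridjuj

The pattern is voicing of the final sound: -lum when the stem ends in a voiceless consonant (*zebzus*, *pizpip*, *pik*, *bulmibef*); -juj when the stem ends in a voiced consonant (*logimul*, *enufod*); -tu when the stem ends in a vowel (*bevnajmu*, *ki*).
*zozirid*: final sound = /d/, a voiced consonant → -juj → *zoziridjuj*.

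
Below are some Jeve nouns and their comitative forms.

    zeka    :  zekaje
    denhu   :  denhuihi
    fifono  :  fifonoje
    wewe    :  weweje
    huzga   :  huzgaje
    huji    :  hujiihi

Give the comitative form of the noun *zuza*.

The alternation tracks the last vowel of the stem — -ihi when the last vowel of the stem is a high vowel (*denhu*, *huji*); -je when the last vowel of the stem is a non-high vowel (*zeka*, *fifono*, *wewe*, *huzga*).
*zuza* — last vowel /a/ (a non-high vowel) → -je → *zuzaje*.

zuzaje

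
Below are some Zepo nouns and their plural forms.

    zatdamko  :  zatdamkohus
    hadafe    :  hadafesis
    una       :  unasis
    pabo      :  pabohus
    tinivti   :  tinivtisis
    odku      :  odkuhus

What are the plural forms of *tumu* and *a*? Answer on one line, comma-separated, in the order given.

The alternation tracks the last vowel of the stem — -hus when the last vowel of the stem is a rounded vowel (*zatdamko*, *pabo*, *odku*); -sis when the last vowel of the stem is an unrounded vowel (*hadafe*, *una*, *tinivti*).
The last vowel of *tumu* is /u/, which is a rounded vowel, so the suffix is -hus, giving *tumuhus*.
The last vowel of *a* is /a/, which is an unrounded vowel, so the suffix is -sis, giving *asis*.

tumuhus, asis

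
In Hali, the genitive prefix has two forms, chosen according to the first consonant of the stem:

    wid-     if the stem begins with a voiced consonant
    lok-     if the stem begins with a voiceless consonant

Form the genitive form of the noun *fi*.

lokfi

*fi*: first consonant = /f/, voiceless → lok- → *lokfi*.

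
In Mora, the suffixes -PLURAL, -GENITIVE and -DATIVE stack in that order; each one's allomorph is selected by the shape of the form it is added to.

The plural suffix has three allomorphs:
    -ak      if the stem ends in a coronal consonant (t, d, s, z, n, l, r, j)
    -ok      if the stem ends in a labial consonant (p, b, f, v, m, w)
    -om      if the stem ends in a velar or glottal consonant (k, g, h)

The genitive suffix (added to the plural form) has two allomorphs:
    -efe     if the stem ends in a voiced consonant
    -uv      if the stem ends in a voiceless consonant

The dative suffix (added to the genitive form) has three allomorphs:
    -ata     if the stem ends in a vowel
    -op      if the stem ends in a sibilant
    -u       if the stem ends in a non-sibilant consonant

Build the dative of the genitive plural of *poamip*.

Since the final consonant of *poamip* is /p/ (labial), it takes -ok, giving *poamipok*.
The final consonant of the plural form *poamipok* is /k/, which is voiceless, so the genitive suffix is -uv, giving *poamipokuv*.
The genitive form *poamipokuv*: final sound = /v/, a non-sibilant consonant → -u → *poamipokuvu*.

poamipokuvu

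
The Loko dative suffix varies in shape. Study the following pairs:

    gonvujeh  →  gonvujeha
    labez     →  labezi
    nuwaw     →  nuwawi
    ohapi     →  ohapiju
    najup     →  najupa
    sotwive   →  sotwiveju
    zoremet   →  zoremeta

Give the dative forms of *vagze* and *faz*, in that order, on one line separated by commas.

vagzeju, fazi

The suffix is conditioned by the final sound: -a when the stem ends in a voiceless consonant (*gonvujeh*, *najup*, *zoremet*); -i when the stem ends in a voiced consonant (*labez*, *nuwaw*); -ju when the stem ends in a vowel (*ohapi*, *sotwive*).
*vagze* — final sound /e/ (a vowel) → -ju → *vagzeju*.
Since the final sound of *faz* is /z/ (a voiced consonant), it takes -i, giving *fazi*.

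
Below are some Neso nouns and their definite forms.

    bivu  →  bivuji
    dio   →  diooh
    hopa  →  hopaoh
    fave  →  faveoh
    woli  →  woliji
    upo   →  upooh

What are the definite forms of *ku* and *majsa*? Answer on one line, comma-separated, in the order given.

kuji, majsaoh

The suffix is conditioned by the last vowel: -ji when the last vowel of the stem is a high vowel (*bivu*, *woli*); -oh when the last vowel of the stem is a non-high vowel (*dio*, *hopa*, *fave*, *upo*).
*ku* — last vowel /u/ (a high vowel) → -ji → *kuji*.
The last vowel of *majsa* is /a/, which is a non-high vowel, so the suffix is -oh, giving *majsaoh*.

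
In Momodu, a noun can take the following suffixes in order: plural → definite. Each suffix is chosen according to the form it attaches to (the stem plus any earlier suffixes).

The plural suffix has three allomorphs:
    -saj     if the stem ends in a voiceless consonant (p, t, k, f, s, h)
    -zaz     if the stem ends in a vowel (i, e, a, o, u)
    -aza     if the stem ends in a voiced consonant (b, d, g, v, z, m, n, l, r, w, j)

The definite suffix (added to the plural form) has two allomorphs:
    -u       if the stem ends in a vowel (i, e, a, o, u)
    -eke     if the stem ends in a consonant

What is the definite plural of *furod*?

*furod*: final sound = /d/, a voiced consonant → -aza → *furodaza*.
The plural form *furodaza*: final sound = /a/, a vowel → -u → *furodazau*.

furodazau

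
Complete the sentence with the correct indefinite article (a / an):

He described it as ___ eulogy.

The indefinite article is chosen by the initial *sound* of the following word, not its spelling.
*eulogy* begins with the sound /juː/ (eu pronounced /juː/) — a consonant sound.
So the article is *a*: He described it as a eulogy.

a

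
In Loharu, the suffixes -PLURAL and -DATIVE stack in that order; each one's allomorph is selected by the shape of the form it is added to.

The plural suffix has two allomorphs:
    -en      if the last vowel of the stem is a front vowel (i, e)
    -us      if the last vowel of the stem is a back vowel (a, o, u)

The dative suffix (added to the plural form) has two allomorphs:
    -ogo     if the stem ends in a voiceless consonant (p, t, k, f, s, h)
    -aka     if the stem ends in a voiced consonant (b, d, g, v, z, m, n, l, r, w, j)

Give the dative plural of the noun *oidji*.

The last vowel of *oidji* is /i/, which is a front vowel, so the plural suffix is -en, giving *oidjien*.
The plural form *oidjien*: final consonant = /n/, voiced → -aka → *oidjienaka*.

oidjienaka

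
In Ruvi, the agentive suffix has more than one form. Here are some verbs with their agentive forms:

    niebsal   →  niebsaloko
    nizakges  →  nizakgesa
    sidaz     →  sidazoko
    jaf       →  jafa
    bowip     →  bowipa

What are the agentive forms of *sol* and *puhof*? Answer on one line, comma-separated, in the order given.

soloko, puhofa

The suffix is conditioned by the final consonant: -a when the stem ends in a voiceless consonant (*nizakges*, *jaf*, *bowip*); -oko when the stem ends in a voiced consonant (*niebsal*, *sidaz*).
The final consonant of *sol* is /l/, which is voiced, so the suffix is -oko, giving *soloko*.
Since the final consonant of *puhof* is /f/ (voiceless), it takes -a, giving *puhofa*.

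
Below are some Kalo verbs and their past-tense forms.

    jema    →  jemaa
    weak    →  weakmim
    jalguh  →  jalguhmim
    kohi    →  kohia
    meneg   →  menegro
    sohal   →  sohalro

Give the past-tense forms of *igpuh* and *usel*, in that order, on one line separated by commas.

igpuhmim, uselro

The suffix is conditioned by the final sound: -mim when the stem ends in a voiceless consonant (*weak*, *jalguh*); -ro when the stem ends in a voiced consonant (*meneg*, *sohal*); -a when the stem ends in a vowel (*jema*, *kohi*).
*igpuh*: final sound = /h/, a voiceless consonant → -mim → *igpuhmim*.
*usel*: final sound = /l/, a voiced consonant → -ro → *uselro*.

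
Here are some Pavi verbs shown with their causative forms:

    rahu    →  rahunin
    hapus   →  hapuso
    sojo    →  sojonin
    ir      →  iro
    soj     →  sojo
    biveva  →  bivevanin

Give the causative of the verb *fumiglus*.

The suffix is conditioned by the final sound: -o when the stem ends in a consonant (*hapus*, *ir*, *soj*); -nin when the stem ends in a vowel (*rahu*, *sojo*, *biveva*).
Since the final sound of *fumiglus* is /s/ (a consonant), it takes -o, giving *fumigluso*.

fumigluso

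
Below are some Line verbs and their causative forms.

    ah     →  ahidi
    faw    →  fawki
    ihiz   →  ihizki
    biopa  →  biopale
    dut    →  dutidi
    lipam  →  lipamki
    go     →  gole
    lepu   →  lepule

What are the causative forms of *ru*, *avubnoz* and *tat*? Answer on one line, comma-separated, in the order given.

Looking at the final sound of each stem: -idi when the stem ends in a voiceless consonant (*ah*, *dut*); -ki when the stem ends in a voiced consonant (*faw*, *ihiz*, *lipam*); -le when the stem ends in a vowel (*biopa*, *go*, *lepu*).
*ru* — final sound /u/ (a vowel) → -le → *rule*.
*avubnoz* — final sound /z/ (a voiced consonant) → -ki → *avubnozki*.
The final sound of *tat* is /t/, which is a voiceless consonant, so the suffix is -idi, giving *tatidi*.

rule, avubnozki, tatidi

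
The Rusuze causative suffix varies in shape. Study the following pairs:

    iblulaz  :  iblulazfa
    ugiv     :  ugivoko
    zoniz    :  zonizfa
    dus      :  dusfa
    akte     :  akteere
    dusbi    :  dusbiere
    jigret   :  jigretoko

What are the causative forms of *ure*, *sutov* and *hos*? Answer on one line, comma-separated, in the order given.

ureere, sutovoko, hosfa

The alternation tracks the final sound of the stem — -fa when the stem ends in a sibilant (*iblulaz*, *zoniz*, *dus*); -oko when the stem ends in a non-sibilant consonant (*ugiv*, *jigret*); -ere when the stem ends in a vowel (*akte*, *dusbi*).
The final sound of *ure* is /e/, which is a vowel, so the suffix is -ere, giving *ureere*.
*sutov*: final sound = /v/, a non-sibilant consonant → -oko → *sutovoko*.
*hos* — final sound /s/ (a sibilant) → -fa → *hosfa*.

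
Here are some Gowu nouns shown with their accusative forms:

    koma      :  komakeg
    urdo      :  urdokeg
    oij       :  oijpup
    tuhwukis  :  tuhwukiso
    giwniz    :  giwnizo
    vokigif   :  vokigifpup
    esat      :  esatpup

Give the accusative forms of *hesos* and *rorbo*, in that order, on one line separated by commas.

hesoso, rorbokeg

Looking at the final sound of each stem: -o when the stem ends in a sibilant (*tuhwukis*, *giwniz*); -pup when the stem ends in a non-sibilant consonant (*oij*, *vokigif*, *esat*); -keg when the stem ends in a vowel (*koma*, *urdo*).
Since the final sound of *hesos* is /s/ (a sibilant), it takes -o, giving *hesoso*.
*rorbo*: final sound = /o/, a vowel → -keg → *rorbokeg*.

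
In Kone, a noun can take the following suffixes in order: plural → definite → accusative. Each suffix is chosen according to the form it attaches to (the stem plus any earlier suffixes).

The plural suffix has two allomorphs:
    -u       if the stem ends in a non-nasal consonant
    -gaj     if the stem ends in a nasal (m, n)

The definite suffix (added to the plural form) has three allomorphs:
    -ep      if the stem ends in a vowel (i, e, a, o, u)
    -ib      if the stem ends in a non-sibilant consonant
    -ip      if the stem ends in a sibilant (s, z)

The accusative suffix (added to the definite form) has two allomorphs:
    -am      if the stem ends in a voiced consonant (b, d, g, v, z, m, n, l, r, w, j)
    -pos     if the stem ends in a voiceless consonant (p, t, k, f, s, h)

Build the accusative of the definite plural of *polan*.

polangajibam

Since the final consonant of *polan* is /n/ (a nasal), it takes -gaj, giving *polangaj*.
The plural form *polangaj*: final sound = /j/, a non-sibilant consonant → -ib → *polangajib*.
Since the final consonant of the definite form *polangajib* is /b/ (voiced), it takes -am, giving *polangajibam*.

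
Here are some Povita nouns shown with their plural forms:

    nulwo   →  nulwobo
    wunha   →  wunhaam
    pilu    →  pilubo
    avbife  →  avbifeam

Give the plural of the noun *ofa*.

ofaam

Looking at the last vowel of each stem: -bo when the last vowel of the stem is a rounded vowel (*nulwo*, *pilu*); -am when the last vowel of the stem is an unrounded vowel (*wunha*, *avbife*).
*ofa*: last vowel = /a/, an unrounded vowel → -am → *ofaam*.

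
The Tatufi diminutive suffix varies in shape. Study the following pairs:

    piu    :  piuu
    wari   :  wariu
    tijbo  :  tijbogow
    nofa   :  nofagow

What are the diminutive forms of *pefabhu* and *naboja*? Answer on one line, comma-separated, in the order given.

The pattern is height harmony: -u when the last vowel of the stem is a high vowel (*piu*, *wari*); -gow when the last vowel of the stem is a non-high vowel (*tijbo*, *nofa*).
The last vowel of *pefabhu* is /u/, which is a high vowel, so the suffix is -u, giving *pefabhuu*.
*naboja*: last vowel = /a/, a non-high vowel → -gow → *nabojagow*.

pefabhuu, nabojagow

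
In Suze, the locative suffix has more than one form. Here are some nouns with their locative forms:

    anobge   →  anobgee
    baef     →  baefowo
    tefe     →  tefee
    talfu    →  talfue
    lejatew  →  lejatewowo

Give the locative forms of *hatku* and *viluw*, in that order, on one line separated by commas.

hatkue, viluwowo

The pattern is consonant vs. vowel: -owo when the stem ends in a consonant (*baef*, *lejatew*); -e when the stem ends in a vowel (*anobge*, *tefe*, *talfu*).
The final sound of *hatku* is /u/, which is a vowel, so the suffix is -e, giving *hatkue*.
*viluw* — final sound /w/ (a consonant) → -owo → *viluwowo*.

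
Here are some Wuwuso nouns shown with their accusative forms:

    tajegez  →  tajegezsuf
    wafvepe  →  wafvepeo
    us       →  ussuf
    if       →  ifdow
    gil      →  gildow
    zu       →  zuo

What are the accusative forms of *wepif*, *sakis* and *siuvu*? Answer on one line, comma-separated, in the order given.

Looking at the final sound of each stem: -suf when the stem ends in a sibilant (*tajegez*, *us*); -dow when the stem ends in a non-sibilant consonant (*if*, *gil*); -o when the stem ends in a vowel (*wafvepe*, *zu*).
Since the final sound of *wepif* is /f/ (a non-sibilant consonant), it takes -dow, giving *wepifdow*.
The final sound of *sakis* is /s/, which is a sibilant, so the suffix is -suf, giving *sakissuf*.
*siuvu* — final sound /u/ (a vowel) → -o → *siuvuo*.

wepifdow, sakissuf, siuvuo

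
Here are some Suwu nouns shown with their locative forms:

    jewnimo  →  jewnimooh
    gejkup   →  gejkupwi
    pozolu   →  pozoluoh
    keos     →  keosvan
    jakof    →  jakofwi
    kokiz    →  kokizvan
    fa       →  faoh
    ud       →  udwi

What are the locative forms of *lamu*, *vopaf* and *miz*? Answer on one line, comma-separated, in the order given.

The alternation tracks the final sound of the stem — -van when the stem ends in a sibilant (*keos*, *kokiz*); -wi when the stem ends in a non-sibilant consonant (*gejkup*, *jakof*, *ud*); -oh when the stem ends in a vowel (*jewnimo*, *pozolu*, *fa*).
The final sound of *lamu* is /u/, which is a vowel, so the suffix is -oh, giving *lamuoh*.
*vopaf* — final sound /f/ (a non-sibilant consonant) → -wi → *vopafwi*.
Since the final sound of *miz* is /z/ (a sibilant), it takes -van, giving *mizvan*.

lamuoh, vopafwi, mizvan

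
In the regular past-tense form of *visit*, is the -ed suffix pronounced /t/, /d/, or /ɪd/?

The stem *visit* ends in /t/ or /d/.
The -ed suffix is realized as /ɪd/ after /t, d/; as /t/ after other voiceless consonants; and as /d/ after other voiced sounds.
So -ed on *visit* is pronounced /ɪd/.

/ɪd/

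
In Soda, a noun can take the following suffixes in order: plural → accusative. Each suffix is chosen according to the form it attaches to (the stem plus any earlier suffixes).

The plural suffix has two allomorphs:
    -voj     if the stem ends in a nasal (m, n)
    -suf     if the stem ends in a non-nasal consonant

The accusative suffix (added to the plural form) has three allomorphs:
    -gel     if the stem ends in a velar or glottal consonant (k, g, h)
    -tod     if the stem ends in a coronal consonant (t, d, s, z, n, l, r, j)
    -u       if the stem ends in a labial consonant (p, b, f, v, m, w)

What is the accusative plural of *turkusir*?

turkusirsufu

*turkusir* — final consonant /r/ (non-nasal) → -suf → *turkusirsuf*.
The plural form *turkusirsuf*: final consonant = /f/, labial → -u → *turkusirsufu*.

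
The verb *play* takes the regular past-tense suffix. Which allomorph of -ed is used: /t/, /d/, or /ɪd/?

The stem *play* ends in a voiced sound other than /d/.
The -ed suffix is realized as /ɪd/ after /t, d/; as /t/ after other voiceless consonants; and as /d/ after other voiced sounds.
So -ed on *play* is pronounced /d/.

/d/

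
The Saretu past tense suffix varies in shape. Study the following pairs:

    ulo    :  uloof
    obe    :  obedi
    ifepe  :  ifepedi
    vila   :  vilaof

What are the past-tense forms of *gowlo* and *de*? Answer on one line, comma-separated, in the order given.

Looking at the last vowel of each stem: -di when the last vowel of the stem is a front vowel (*obe*, *ifepe*); -of when the last vowel of the stem is a back vowel (*ulo*, *vila*).
*gowlo*: last vowel = /o/, a back vowel → -of → *gowloof*.
*de* — last vowel /e/ (a front vowel) → -di → *dedi*.

gowloof, dedi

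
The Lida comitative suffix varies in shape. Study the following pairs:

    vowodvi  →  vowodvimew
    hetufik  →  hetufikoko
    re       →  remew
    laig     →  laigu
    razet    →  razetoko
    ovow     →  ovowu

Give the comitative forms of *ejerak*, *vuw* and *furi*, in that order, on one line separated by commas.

The suffix is conditioned by the final sound: -oko when the stem ends in a voiceless consonant (*hetufik*, *razet*); -u when the stem ends in a voiced consonant (*laig*, *ovow*); -mew when the stem ends in a vowel (*vowodvi*, *re*).
The final sound of *ejerak* is /k/, which is a voiceless consonant, so the suffix is -oko, giving *ejerakoko*.
The final sound of *vuw* is /w/, which is a voiced consonant, so the suffix is -u, giving *vuwu*.
Since the final sound of *furi* is /i/ (a vowel), it takes -mew, giving *furimew*.

ejerakoko, vuwu, furimew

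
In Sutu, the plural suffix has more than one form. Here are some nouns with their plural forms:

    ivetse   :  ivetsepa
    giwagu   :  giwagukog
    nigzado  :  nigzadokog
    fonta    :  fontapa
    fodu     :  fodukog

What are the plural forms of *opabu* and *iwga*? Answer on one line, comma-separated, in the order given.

The suffix is conditioned by the last vowel: -kog when the last vowel of the stem is a rounded vowel (*giwagu*, *nigzado*, *fodu*); -pa when the last vowel of the stem is an unrounded vowel (*ivetse*, *fonta*).
Since the last vowel of *opabu* is /u/ (a rounded vowel), it takes -kog, giving *opabukog*.
The last vowel of *iwga* is /a/, which is an unrounded vowel, so the suffix is -pa, giving *iwgapa*.

opabukog, iwgapa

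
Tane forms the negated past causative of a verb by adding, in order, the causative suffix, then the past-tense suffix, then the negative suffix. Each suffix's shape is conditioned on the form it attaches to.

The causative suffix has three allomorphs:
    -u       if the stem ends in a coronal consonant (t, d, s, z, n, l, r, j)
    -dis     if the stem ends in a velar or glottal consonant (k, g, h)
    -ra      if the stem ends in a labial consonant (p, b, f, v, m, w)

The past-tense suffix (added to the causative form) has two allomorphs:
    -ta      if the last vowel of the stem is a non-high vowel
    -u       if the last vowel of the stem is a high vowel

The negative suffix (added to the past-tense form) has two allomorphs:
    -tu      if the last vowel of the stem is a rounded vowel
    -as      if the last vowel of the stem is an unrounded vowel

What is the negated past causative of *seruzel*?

seruzeluutu

*seruzel*: final consonant = /l/, coronal → -u → *seruzelu*.
Since the last vowel of the causative form *seruzelu* is /u/ (a high vowel), it takes -u, giving *seruzeluu*.
The past-tense form *seruzeluu* — last vowel /u/ (a rounded vowel) → -tu → *seruzeluutu*.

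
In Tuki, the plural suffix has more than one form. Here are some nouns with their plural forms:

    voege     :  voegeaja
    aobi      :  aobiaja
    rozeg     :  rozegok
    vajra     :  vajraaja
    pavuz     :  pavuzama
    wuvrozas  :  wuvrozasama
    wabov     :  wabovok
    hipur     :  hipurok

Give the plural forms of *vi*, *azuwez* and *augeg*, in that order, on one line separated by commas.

The pattern is sibilance of the final sound: -ama when the stem ends in a sibilant (*pavuz*, *wuvrozas*); -ok when the stem ends in a non-sibilant consonant (*rozeg*, *wabov*, *hipur*); -aja when the stem ends in a vowel (*voege*, *aobi*, *vajra*).
*vi* — final sound /i/ (a vowel) → -aja → *viaja*.
The final sound of *azuwez* is /z/, which is a sibilant, so the suffix is -ama, giving *azuwezama*.
*augeg*: final sound = /g/, a non-sibilant consonant → -ok → *augegok*.

viaja, azuwezama, augegok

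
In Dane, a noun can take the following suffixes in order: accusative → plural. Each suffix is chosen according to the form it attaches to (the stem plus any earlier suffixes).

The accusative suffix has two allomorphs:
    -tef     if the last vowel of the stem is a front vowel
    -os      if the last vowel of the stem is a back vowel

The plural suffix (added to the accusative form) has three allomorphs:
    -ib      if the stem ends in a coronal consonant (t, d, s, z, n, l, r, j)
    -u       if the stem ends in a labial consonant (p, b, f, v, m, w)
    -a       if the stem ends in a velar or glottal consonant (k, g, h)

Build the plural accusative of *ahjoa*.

ahjoaosib

*ahjoa*: last vowel = /a/, a back vowel → -os → *ahjoaos*.
The final consonant of the accusative form *ahjoaos* is /s/, which is coronal, so the plural suffix is -ib, giving *ahjoaosib*.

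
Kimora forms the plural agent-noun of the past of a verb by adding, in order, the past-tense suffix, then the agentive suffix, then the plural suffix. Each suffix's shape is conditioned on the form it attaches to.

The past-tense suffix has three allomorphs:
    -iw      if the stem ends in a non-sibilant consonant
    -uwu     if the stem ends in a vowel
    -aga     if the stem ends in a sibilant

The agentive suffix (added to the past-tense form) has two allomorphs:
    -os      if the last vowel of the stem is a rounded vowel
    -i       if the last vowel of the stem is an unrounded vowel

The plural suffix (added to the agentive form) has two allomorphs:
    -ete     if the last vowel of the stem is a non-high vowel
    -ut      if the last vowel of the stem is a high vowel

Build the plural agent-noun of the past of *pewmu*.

*pewmu* — final sound /u/ (a vowel) → -uwu → *pewmuuwu*.
The last vowel of the past-tense form *pewmuuwu* is /u/, which is a rounded vowel, so the agentive suffix is -os, giving *pewmuuwuos*.
Since the last vowel of the agentive form *pewmuuwuos* is /o/ (a non-high vowel), it takes -ete, giving *pewmuuwuosete*.

pewmuuwuosete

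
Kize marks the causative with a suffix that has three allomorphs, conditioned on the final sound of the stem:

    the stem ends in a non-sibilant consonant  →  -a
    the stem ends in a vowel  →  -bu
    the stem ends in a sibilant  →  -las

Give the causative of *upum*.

upuma

Since the final sound of *upum* is /m/ (a non-sibilant consonant), it takes -a, giving *upuma*.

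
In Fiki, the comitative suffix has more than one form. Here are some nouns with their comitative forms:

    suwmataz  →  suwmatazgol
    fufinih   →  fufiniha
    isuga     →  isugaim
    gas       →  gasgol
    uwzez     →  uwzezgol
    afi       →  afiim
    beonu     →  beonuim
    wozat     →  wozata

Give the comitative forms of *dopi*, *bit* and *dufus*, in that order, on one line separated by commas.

The alternation tracks the final sound of the stem — -gol when the stem ends in a sibilant (*suwmataz*, *gas*, *uwzez*); -a when the stem ends in a non-sibilant consonant (*fufinih*, *wozat*); -im when the stem ends in a vowel (*isuga*, *afi*, *beonu*).
The final sound of *dopi* is /i/, which is a vowel, so the suffix is -im, giving *dopiim*.
The final sound of *bit* is /t/, which is a non-sibilant consonant, so the suffix is -a, giving *bita*.
*dufus*: final sound = /s/, a sibilant → -gol → *dufusgol*.

dopiim, bita, dufusgol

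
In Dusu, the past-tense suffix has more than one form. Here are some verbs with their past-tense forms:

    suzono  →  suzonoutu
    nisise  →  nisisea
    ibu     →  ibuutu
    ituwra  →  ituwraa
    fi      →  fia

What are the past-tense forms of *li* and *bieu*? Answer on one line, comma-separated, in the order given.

lia, bieuutu

The suffix is conditioned by the last vowel: -utu when the last vowel of the stem is a rounded vowel (*suzono*, *ibu*); -a when the last vowel of the stem is an unrounded vowel (*nisise*, *ituwra*, *fi*).
The last vowel of *li* is /i/, which is an unrounded vowel, so the suffix is -a, giving *lia*.
*bieu*: last vowel = /u/, a rounded vowel → -utu → *bieuutu*.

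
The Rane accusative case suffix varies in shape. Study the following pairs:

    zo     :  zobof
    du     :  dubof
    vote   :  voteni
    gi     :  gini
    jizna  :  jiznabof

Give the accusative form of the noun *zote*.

The suffix is conditioned by the last vowel: -ni when the last vowel of the stem is a front vowel (*vote*, *gi*); -bof when the last vowel of the stem is a back vowel (*zo*, *du*, *jizna*).
*zote* — last vowel /e/ (a front vowel) → -ni → *zoteni*.

zoteni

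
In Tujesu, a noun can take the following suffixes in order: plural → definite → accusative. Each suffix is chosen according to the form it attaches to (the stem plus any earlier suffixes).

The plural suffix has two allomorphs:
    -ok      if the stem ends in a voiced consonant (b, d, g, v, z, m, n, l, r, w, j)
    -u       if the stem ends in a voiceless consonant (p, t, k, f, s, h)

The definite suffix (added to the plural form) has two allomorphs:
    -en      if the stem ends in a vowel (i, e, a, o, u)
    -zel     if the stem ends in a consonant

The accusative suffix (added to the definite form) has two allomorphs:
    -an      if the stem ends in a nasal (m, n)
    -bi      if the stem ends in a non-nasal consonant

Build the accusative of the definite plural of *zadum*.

*zadum*: final consonant = /m/, voiced → -ok → *zadumok*.
The plural form *zadumok*: final sound = /k/, a consonant → -zel → *zadumokzel*.
The final consonant of the definite form *zadumokzel* is /l/, which is non-nasal, so the accusative suffix is -bi, giving *zadumokzelbi*.

zadumokzelbi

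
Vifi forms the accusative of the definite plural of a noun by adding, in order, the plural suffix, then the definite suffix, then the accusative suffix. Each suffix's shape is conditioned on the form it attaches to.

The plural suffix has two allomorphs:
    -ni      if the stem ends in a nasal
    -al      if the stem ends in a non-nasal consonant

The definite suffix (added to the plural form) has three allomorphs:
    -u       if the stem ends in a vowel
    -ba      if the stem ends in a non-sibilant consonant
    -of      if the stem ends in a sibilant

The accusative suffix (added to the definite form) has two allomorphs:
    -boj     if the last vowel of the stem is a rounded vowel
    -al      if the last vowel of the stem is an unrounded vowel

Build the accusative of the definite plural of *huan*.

huanniuboj

*huan* — final consonant /n/ (a nasal) → -ni → *huanni*.
Since the final sound of the plural form *huanni* is /i/ (a vowel), it takes -u, giving *huanniu*.
The definite form *huanniu*: last vowel = /u/, a rounded vowel → -boj → *huanniuboj*.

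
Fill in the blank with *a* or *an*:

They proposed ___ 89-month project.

The indefinite article is chosen by the initial *sound* of the following word, not its spelling.
The number *89* is spoken "eighty-…", beginning with /ˈeɪti/ — a vowel sound.
So the article is *an*: They proposed an 89-month project.

an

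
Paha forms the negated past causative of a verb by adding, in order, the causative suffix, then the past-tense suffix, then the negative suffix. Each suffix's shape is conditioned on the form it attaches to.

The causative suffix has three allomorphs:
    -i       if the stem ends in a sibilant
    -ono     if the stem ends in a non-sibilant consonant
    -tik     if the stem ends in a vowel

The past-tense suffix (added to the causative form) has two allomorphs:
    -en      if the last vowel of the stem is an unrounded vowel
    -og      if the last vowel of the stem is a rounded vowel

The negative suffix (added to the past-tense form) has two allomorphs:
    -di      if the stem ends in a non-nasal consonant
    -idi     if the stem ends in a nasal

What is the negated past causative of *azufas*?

azufasienidi

*azufas*: final sound = /s/, a sibilant → -i → *azufasi*.
The last vowel of the causative form *azufasi* is /i/, which is an unrounded vowel, so the past-tense suffix is -en, giving *azufasien*.
Since the final consonant of the past-tense form *azufasien* is /n/ (a nasal), it takes -idi, giving *azufasienidi*.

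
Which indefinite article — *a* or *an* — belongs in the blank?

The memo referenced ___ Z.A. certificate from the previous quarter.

a

The indefinite article is chosen by the initial *sound* of the following word, not its spelling.
The initialism *Z.A.* is read letter by letter; the first letter, Z, is pronounced /ziː/, which begins with a consonant sound.
So the article is *a*: The memo referenced a Z.A. certificate from the previous quarter.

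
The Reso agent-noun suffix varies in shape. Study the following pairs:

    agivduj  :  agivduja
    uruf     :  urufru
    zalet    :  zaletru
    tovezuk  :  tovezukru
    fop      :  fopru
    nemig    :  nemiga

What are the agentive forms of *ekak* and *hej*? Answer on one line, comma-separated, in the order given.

The alternation tracks the final consonant of the stem — -ru when the stem ends in a voiceless consonant (*uruf*, *zalet*, *tovezuk*, *fop*); -a when the stem ends in a voiced consonant (*agivduj*, *nemig*).
*ekak* — final consonant /k/ (voiceless) → -ru → *ekakru*.
*hej*: final consonant = /j/, voiced → -a → *heja*.

ekakru, heja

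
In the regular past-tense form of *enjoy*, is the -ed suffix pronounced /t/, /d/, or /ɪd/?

The stem *enjoy* ends in a voiced sound other than /d/.
The -ed suffix is realized as /ɪd/ after /t, d/; as /t/ after other voiceless consonants; and as /d/ after other voiced sounds.
So -ed on *enjoy* is pronounced /d/.

/d/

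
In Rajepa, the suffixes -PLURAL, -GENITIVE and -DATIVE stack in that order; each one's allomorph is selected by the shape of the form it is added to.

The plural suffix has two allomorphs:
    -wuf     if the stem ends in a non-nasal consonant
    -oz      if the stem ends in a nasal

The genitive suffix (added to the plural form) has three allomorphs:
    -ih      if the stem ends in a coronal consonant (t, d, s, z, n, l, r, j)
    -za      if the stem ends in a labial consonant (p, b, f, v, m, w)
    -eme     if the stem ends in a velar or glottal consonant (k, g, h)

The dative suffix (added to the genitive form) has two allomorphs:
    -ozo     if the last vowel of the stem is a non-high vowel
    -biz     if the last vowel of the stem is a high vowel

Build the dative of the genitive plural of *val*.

valwufzaozo

*val* — final consonant /l/ (non-nasal) → -wuf → *valwuf*.
The plural form *valwuf*: final consonant = /f/, labial → -za → *valwufza*.
Since the last vowel of the genitive form *valwufza* is /a/ (a non-high vowel), it takes -ozo, giving *valwufzaozo*.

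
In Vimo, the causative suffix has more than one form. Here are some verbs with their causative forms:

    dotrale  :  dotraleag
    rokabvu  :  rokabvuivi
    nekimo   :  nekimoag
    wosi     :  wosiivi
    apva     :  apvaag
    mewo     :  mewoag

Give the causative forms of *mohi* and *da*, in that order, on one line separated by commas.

The alternation tracks the last vowel of the stem — -ivi when the last vowel of the stem is a high vowel (*rokabvu*, *wosi*); -ag when the last vowel of the stem is a non-high vowel (*dotrale*, *nekimo*, *apva*, *mewo*).
*mohi*: last vowel = /i/, a high vowel → -ivi → *mohiivi*.
*da* — last vowel /a/ (a non-high vowel) → -ag → *daag*.

mohiivi, daag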